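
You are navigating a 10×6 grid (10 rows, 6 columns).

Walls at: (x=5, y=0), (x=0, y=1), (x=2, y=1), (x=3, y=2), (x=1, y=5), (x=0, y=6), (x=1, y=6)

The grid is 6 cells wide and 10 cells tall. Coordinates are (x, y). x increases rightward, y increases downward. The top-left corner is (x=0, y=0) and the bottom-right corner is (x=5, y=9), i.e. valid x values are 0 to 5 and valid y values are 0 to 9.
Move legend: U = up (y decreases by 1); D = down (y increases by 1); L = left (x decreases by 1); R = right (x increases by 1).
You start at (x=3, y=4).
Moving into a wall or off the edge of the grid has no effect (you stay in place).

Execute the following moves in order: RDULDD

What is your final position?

Start: (x=3, y=4)
  R (right): (x=3, y=4) -> (x=4, y=4)
  D (down): (x=4, y=4) -> (x=4, y=5)
  U (up): (x=4, y=5) -> (x=4, y=4)
  L (left): (x=4, y=4) -> (x=3, y=4)
  D (down): (x=3, y=4) -> (x=3, y=5)
  D (down): (x=3, y=5) -> (x=3, y=6)
Final: (x=3, y=6)

Answer: Final position: (x=3, y=6)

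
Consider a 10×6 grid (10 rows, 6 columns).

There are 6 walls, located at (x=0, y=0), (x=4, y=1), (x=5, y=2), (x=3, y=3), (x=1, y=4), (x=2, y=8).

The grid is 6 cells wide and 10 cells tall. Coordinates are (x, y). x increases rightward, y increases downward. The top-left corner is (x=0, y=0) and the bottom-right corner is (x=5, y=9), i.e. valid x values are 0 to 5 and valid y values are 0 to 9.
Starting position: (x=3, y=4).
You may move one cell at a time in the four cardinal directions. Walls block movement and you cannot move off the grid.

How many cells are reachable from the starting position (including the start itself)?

Answer: Reachable cells: 54

Derivation:
BFS flood-fill from (x=3, y=4):
  Distance 0: (x=3, y=4)
  Distance 1: (x=2, y=4), (x=4, y=4), (x=3, y=5)
  Distance 2: (x=2, y=3), (x=4, y=3), (x=5, y=4), (x=2, y=5), (x=4, y=5), (x=3, y=6)
  Distance 3: (x=2, y=2), (x=4, y=2), (x=1, y=3), (x=5, y=3), (x=1, y=5), (x=5, y=5), (x=2, y=6), (x=4, y=6), (x=3, y=7)
  Distance 4: (x=2, y=1), (x=1, y=2), (x=3, y=2), (x=0, y=3), (x=0, y=5), (x=1, y=6), (x=5, y=6), (x=2, y=7), (x=4, y=7), (x=3, y=8)
  Distance 5: (x=2, y=0), (x=1, y=1), (x=3, y=1), (x=0, y=2), (x=0, y=4), (x=0, y=6), (x=1, y=7), (x=5, y=7), (x=4, y=8), (x=3, y=9)
  Distance 6: (x=1, y=0), (x=3, y=0), (x=0, y=1), (x=0, y=7), (x=1, y=8), (x=5, y=8), (x=2, y=9), (x=4, y=9)
  Distance 7: (x=4, y=0), (x=0, y=8), (x=1, y=9), (x=5, y=9)
  Distance 8: (x=5, y=0), (x=0, y=9)
  Distance 9: (x=5, y=1)
Total reachable: 54 (grid has 54 open cells total)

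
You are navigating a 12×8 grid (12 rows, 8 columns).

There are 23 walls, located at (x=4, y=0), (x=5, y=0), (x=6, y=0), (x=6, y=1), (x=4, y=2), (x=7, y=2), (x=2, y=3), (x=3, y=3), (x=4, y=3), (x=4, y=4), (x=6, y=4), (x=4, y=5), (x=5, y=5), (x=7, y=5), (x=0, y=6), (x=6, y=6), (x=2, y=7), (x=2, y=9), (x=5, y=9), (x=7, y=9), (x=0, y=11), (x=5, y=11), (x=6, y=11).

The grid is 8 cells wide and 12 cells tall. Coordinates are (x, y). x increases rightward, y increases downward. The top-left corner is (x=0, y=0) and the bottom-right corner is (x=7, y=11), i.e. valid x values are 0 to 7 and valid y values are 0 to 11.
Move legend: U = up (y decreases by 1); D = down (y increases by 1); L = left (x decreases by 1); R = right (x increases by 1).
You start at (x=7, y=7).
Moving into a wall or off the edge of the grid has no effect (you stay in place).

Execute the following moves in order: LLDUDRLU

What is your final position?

Answer: Final position: (x=5, y=7)

Derivation:
Start: (x=7, y=7)
  L (left): (x=7, y=7) -> (x=6, y=7)
  L (left): (x=6, y=7) -> (x=5, y=7)
  D (down): (x=5, y=7) -> (x=5, y=8)
  U (up): (x=5, y=8) -> (x=5, y=7)
  D (down): (x=5, y=7) -> (x=5, y=8)
  R (right): (x=5, y=8) -> (x=6, y=8)
  L (left): (x=6, y=8) -> (x=5, y=8)
  U (up): (x=5, y=8) -> (x=5, y=7)
Final: (x=5, y=7)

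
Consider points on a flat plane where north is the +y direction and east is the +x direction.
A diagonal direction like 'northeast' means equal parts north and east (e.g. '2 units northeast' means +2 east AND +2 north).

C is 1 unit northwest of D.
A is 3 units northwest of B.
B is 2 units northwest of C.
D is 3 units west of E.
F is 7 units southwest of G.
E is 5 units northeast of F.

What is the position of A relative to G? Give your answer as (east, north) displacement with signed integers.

Place G at the origin (east=0, north=0).
  F is 7 units southwest of G: delta (east=-7, north=-7); F at (east=-7, north=-7).
  E is 5 units northeast of F: delta (east=+5, north=+5); E at (east=-2, north=-2).
  D is 3 units west of E: delta (east=-3, north=+0); D at (east=-5, north=-2).
  C is 1 unit northwest of D: delta (east=-1, north=+1); C at (east=-6, north=-1).
  B is 2 units northwest of C: delta (east=-2, north=+2); B at (east=-8, north=1).
  A is 3 units northwest of B: delta (east=-3, north=+3); A at (east=-11, north=4).
Therefore A relative to G: (east=-11, north=4).

Answer: A is at (east=-11, north=4) relative to G.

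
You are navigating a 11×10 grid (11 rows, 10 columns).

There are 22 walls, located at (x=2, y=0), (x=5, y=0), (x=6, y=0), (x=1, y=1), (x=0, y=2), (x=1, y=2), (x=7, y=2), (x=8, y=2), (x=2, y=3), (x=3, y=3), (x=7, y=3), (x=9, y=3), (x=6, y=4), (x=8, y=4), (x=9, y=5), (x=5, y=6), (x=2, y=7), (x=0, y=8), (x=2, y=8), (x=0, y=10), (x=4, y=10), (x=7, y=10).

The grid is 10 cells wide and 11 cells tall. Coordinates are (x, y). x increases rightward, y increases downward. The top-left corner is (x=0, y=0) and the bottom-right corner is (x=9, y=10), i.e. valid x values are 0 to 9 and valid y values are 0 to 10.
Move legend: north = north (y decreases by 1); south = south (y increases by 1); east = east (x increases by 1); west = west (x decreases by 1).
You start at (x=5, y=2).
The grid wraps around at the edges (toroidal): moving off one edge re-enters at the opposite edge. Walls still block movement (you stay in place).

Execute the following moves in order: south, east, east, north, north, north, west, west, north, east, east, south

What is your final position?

Start: (x=5, y=2)
  south (south): (x=5, y=2) -> (x=5, y=3)
  east (east): (x=5, y=3) -> (x=6, y=3)
  east (east): blocked, stay at (x=6, y=3)
  north (north): (x=6, y=3) -> (x=6, y=2)
  north (north): (x=6, y=2) -> (x=6, y=1)
  north (north): blocked, stay at (x=6, y=1)
  west (west): (x=6, y=1) -> (x=5, y=1)
  west (west): (x=5, y=1) -> (x=4, y=1)
  north (north): (x=4, y=1) -> (x=4, y=0)
  east (east): blocked, stay at (x=4, y=0)
  east (east): blocked, stay at (x=4, y=0)
  south (south): (x=4, y=0) -> (x=4, y=1)
Final: (x=4, y=1)

Answer: Final position: (x=4, y=1)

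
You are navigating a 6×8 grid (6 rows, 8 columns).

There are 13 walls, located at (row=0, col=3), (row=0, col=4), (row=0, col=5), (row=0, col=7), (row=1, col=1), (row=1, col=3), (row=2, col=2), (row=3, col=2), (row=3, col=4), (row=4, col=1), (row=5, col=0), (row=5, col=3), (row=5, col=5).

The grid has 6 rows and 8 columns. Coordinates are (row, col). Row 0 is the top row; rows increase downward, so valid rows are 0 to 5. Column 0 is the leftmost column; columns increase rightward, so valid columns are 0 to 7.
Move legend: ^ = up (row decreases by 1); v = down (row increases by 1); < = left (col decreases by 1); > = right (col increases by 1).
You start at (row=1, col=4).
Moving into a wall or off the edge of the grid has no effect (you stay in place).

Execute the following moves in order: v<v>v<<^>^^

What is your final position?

Answer: Final position: (row=2, col=3)

Derivation:
Start: (row=1, col=4)
  v (down): (row=1, col=4) -> (row=2, col=4)
  < (left): (row=2, col=4) -> (row=2, col=3)
  v (down): (row=2, col=3) -> (row=3, col=3)
  > (right): blocked, stay at (row=3, col=3)
  v (down): (row=3, col=3) -> (row=4, col=3)
  < (left): (row=4, col=3) -> (row=4, col=2)
  < (left): blocked, stay at (row=4, col=2)
  ^ (up): blocked, stay at (row=4, col=2)
  > (right): (row=4, col=2) -> (row=4, col=3)
  ^ (up): (row=4, col=3) -> (row=3, col=3)
  ^ (up): (row=3, col=3) -> (row=2, col=3)
Final: (row=2, col=3)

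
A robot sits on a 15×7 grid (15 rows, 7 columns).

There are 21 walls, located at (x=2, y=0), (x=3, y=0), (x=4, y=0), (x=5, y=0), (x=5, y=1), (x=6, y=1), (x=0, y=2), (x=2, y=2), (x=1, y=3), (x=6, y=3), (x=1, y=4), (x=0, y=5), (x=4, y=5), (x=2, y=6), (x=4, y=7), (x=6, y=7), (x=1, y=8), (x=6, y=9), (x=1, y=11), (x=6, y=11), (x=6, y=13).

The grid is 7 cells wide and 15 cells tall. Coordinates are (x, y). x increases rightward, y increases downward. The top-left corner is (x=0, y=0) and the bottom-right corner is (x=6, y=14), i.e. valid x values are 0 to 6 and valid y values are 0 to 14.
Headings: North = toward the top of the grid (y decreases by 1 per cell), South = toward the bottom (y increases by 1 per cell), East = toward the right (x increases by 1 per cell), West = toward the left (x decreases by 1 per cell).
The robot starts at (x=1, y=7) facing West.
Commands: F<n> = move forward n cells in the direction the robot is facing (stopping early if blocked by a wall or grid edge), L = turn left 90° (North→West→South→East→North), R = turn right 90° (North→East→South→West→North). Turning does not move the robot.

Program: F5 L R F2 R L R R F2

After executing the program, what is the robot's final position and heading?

Answer: Final position: (x=2, y=7), facing East

Derivation:
Start: (x=1, y=7), facing West
  F5: move forward 1/5 (blocked), now at (x=0, y=7)
  L: turn left, now facing South
  R: turn right, now facing West
  F2: move forward 0/2 (blocked), now at (x=0, y=7)
  R: turn right, now facing North
  L: turn left, now facing West
  R: turn right, now facing North
  R: turn right, now facing East
  F2: move forward 2, now at (x=2, y=7)
Final: (x=2, y=7), facing East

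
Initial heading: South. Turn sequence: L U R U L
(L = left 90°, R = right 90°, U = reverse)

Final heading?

Answer: Final heading: East

Derivation:
Start: South
  L (left (90° counter-clockwise)) -> East
  U (U-turn (180°)) -> West
  R (right (90° clockwise)) -> North
  U (U-turn (180°)) -> South
  L (left (90° counter-clockwise)) -> East
Final: East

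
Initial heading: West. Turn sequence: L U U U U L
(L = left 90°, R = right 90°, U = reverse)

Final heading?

Answer: Final heading: East

Derivation:
Start: West
  L (left (90° counter-clockwise)) -> South
  U (U-turn (180°)) -> North
  U (U-turn (180°)) -> South
  U (U-turn (180°)) -> North
  U (U-turn (180°)) -> South
  L (left (90° counter-clockwise)) -> East
Final: East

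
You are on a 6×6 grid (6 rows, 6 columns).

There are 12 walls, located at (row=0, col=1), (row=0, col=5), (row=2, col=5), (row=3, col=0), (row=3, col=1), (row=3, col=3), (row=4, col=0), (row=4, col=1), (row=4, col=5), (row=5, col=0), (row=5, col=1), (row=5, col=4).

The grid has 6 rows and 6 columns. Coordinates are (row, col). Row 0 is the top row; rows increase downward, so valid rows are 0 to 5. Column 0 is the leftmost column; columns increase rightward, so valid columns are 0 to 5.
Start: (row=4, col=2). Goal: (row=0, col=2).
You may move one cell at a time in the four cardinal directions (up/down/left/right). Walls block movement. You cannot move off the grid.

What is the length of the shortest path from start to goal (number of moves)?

Answer: Shortest path length: 4

Derivation:
BFS from (row=4, col=2) until reaching (row=0, col=2):
  Distance 0: (row=4, col=2)
  Distance 1: (row=3, col=2), (row=4, col=3), (row=5, col=2)
  Distance 2: (row=2, col=2), (row=4, col=4), (row=5, col=3)
  Distance 3: (row=1, col=2), (row=2, col=1), (row=2, col=3), (row=3, col=4)
  Distance 4: (row=0, col=2), (row=1, col=1), (row=1, col=3), (row=2, col=0), (row=2, col=4), (row=3, col=5)  <- goal reached here
One shortest path (4 moves): (row=4, col=2) -> (row=3, col=2) -> (row=2, col=2) -> (row=1, col=2) -> (row=0, col=2)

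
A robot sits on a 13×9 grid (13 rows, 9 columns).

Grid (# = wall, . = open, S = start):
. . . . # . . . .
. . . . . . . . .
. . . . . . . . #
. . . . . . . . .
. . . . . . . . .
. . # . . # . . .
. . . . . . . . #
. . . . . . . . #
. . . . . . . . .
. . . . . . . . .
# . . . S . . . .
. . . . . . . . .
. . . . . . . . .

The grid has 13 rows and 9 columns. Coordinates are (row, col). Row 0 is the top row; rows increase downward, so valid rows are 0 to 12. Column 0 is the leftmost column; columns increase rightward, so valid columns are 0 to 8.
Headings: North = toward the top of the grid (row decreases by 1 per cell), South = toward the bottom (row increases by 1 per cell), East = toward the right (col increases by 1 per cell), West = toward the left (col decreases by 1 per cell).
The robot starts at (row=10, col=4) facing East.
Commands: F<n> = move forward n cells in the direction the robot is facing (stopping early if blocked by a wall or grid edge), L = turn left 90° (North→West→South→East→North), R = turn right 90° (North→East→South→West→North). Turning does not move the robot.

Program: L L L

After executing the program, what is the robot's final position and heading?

Answer: Final position: (row=10, col=4), facing South

Derivation:
Start: (row=10, col=4), facing East
  L: turn left, now facing North
  L: turn left, now facing West
  L: turn left, now facing South
Final: (row=10, col=4), facing South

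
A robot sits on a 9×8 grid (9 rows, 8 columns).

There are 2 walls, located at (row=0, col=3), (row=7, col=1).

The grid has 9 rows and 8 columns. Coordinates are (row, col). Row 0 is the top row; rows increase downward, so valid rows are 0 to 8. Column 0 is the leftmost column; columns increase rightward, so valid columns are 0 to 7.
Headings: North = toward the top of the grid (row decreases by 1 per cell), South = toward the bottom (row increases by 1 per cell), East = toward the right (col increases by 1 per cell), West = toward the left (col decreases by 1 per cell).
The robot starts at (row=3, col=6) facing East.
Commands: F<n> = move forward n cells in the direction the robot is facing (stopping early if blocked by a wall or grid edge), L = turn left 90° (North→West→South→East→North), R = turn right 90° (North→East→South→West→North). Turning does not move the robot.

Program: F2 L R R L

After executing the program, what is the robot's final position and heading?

Start: (row=3, col=6), facing East
  F2: move forward 1/2 (blocked), now at (row=3, col=7)
  L: turn left, now facing North
  R: turn right, now facing East
  R: turn right, now facing South
  L: turn left, now facing East
Final: (row=3, col=7), facing East

Answer: Final position: (row=3, col=7), facing East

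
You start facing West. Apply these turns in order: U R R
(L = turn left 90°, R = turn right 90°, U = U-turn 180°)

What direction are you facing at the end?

Start: West
  U (U-turn (180°)) -> East
  R (right (90° clockwise)) -> South
  R (right (90° clockwise)) -> West
Final: West

Answer: Final heading: West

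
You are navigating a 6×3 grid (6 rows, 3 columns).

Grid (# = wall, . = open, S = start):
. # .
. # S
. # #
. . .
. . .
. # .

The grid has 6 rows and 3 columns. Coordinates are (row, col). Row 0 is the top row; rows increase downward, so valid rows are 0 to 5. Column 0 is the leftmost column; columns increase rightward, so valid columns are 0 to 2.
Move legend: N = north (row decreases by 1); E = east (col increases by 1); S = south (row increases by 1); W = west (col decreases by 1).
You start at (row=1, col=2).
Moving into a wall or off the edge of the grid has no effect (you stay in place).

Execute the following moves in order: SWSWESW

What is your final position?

Answer: Final position: (row=1, col=2)

Derivation:
Start: (row=1, col=2)
  S (south): blocked, stay at (row=1, col=2)
  W (west): blocked, stay at (row=1, col=2)
  S (south): blocked, stay at (row=1, col=2)
  W (west): blocked, stay at (row=1, col=2)
  E (east): blocked, stay at (row=1, col=2)
  S (south): blocked, stay at (row=1, col=2)
  W (west): blocked, stay at (row=1, col=2)
Final: (row=1, col=2)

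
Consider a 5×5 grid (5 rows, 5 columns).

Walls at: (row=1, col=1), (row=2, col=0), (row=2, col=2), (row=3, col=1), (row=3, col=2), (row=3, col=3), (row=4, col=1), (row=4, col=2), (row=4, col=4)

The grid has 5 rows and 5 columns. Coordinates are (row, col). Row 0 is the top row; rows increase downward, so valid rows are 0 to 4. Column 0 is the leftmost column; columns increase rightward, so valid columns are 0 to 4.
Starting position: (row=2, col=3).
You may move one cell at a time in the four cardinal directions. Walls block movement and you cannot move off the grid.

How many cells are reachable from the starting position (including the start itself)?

BFS flood-fill from (row=2, col=3):
  Distance 0: (row=2, col=3)
  Distance 1: (row=1, col=3), (row=2, col=4)
  Distance 2: (row=0, col=3), (row=1, col=2), (row=1, col=4), (row=3, col=4)
  Distance 3: (row=0, col=2), (row=0, col=4)
  Distance 4: (row=0, col=1)
  Distance 5: (row=0, col=0)
  Distance 6: (row=1, col=0)
Total reachable: 12 (grid has 16 open cells total)

Answer: Reachable cells: 12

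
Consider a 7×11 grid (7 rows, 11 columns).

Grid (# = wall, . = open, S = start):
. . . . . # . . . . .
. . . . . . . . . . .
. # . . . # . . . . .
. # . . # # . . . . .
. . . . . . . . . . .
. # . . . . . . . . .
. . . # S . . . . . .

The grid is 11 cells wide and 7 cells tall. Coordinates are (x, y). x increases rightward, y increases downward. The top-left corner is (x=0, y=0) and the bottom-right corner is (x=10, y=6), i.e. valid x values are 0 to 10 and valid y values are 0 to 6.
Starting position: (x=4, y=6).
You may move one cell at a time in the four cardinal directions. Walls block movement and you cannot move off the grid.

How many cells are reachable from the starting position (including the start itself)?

BFS flood-fill from (x=4, y=6):
  Distance 0: (x=4, y=6)
  Distance 1: (x=4, y=5), (x=5, y=6)
  Distance 2: (x=4, y=4), (x=3, y=5), (x=5, y=5), (x=6, y=6)
  Distance 3: (x=3, y=4), (x=5, y=4), (x=2, y=5), (x=6, y=5), (x=7, y=6)
  Distance 4: (x=3, y=3), (x=2, y=4), (x=6, y=4), (x=7, y=5), (x=2, y=6), (x=8, y=6)
  Distance 5: (x=3, y=2), (x=2, y=3), (x=6, y=3), (x=1, y=4), (x=7, y=4), (x=8, y=5), (x=1, y=6), (x=9, y=6)
  Distance 6: (x=3, y=1), (x=2, y=2), (x=4, y=2), (x=6, y=2), (x=7, y=3), (x=0, y=4), (x=8, y=4), (x=9, y=5), (x=0, y=6), (x=10, y=6)
  Distance 7: (x=3, y=0), (x=2, y=1), (x=4, y=1), (x=6, y=1), (x=7, y=2), (x=0, y=3), (x=8, y=3), (x=9, y=4), (x=0, y=5), (x=10, y=5)
  Distance 8: (x=2, y=0), (x=4, y=0), (x=6, y=0), (x=1, y=1), (x=5, y=1), (x=7, y=1), (x=0, y=2), (x=8, y=2), (x=9, y=3), (x=10, y=4)
  Distance 9: (x=1, y=0), (x=7, y=0), (x=0, y=1), (x=8, y=1), (x=9, y=2), (x=10, y=3)
  Distance 10: (x=0, y=0), (x=8, y=0), (x=9, y=1), (x=10, y=2)
  Distance 11: (x=9, y=0), (x=10, y=1)
  Distance 12: (x=10, y=0)
Total reachable: 69 (grid has 69 open cells total)

Answer: Reachable cells: 69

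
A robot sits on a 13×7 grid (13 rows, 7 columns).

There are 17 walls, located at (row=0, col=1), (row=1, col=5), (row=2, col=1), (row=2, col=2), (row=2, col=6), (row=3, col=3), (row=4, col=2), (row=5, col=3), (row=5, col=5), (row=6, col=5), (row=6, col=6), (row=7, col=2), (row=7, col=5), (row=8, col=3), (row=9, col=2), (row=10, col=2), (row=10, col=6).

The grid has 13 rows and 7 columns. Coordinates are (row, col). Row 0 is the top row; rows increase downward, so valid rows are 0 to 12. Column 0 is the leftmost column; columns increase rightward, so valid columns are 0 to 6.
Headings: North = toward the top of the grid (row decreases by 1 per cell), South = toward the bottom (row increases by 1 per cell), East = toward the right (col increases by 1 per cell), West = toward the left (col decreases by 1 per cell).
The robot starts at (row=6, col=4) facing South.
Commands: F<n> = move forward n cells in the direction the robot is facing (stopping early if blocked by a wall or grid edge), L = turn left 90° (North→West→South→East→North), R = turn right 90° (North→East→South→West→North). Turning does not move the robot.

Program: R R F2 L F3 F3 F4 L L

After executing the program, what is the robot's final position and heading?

Start: (row=6, col=4), facing South
  R: turn right, now facing West
  R: turn right, now facing North
  F2: move forward 2, now at (row=4, col=4)
  L: turn left, now facing West
  F3: move forward 1/3 (blocked), now at (row=4, col=3)
  F3: move forward 0/3 (blocked), now at (row=4, col=3)
  F4: move forward 0/4 (blocked), now at (row=4, col=3)
  L: turn left, now facing South
  L: turn left, now facing East
Final: (row=4, col=3), facing East

Answer: Final position: (row=4, col=3), facing East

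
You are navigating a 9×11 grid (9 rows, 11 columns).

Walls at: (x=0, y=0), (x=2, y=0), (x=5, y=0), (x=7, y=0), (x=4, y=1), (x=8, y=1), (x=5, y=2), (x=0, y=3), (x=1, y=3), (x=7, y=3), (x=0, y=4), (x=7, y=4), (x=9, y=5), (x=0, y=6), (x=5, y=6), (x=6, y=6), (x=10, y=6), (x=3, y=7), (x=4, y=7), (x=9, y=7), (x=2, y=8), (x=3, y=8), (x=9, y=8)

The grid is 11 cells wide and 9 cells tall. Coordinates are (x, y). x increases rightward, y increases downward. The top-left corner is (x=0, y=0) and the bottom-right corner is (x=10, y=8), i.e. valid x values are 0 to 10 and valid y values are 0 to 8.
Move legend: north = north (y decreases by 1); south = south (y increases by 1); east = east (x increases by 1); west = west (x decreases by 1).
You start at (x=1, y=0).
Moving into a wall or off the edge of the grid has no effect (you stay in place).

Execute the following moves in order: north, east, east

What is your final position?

Answer: Final position: (x=1, y=0)

Derivation:
Start: (x=1, y=0)
  north (north): blocked, stay at (x=1, y=0)
  east (east): blocked, stay at (x=1, y=0)
  east (east): blocked, stay at (x=1, y=0)
Final: (x=1, y=0)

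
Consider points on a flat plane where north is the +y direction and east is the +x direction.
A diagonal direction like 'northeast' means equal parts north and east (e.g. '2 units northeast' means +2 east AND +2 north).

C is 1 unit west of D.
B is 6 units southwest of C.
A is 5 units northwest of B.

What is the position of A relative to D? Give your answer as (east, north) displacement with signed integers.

Place D at the origin (east=0, north=0).
  C is 1 unit west of D: delta (east=-1, north=+0); C at (east=-1, north=0).
  B is 6 units southwest of C: delta (east=-6, north=-6); B at (east=-7, north=-6).
  A is 5 units northwest of B: delta (east=-5, north=+5); A at (east=-12, north=-1).
Therefore A relative to D: (east=-12, north=-1).

Answer: A is at (east=-12, north=-1) relative to D.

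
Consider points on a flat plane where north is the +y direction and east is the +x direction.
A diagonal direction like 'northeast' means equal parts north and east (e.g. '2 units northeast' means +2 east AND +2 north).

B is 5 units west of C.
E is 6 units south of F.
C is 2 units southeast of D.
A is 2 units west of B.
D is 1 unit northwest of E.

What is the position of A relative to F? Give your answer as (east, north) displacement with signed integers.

Answer: A is at (east=-6, north=-7) relative to F.

Derivation:
Place F at the origin (east=0, north=0).
  E is 6 units south of F: delta (east=+0, north=-6); E at (east=0, north=-6).
  D is 1 unit northwest of E: delta (east=-1, north=+1); D at (east=-1, north=-5).
  C is 2 units southeast of D: delta (east=+2, north=-2); C at (east=1, north=-7).
  B is 5 units west of C: delta (east=-5, north=+0); B at (east=-4, north=-7).
  A is 2 units west of B: delta (east=-2, north=+0); A at (east=-6, north=-7).
Therefore A relative to F: (east=-6, north=-7).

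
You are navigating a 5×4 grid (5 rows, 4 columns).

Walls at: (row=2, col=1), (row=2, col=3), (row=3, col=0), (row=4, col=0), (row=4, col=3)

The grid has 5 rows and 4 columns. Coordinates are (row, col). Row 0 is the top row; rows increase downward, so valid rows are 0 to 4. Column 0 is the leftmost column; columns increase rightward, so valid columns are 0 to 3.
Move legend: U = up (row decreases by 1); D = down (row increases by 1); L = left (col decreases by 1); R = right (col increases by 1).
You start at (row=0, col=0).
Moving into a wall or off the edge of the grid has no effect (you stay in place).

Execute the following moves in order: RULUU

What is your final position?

Answer: Final position: (row=0, col=0)

Derivation:
Start: (row=0, col=0)
  R (right): (row=0, col=0) -> (row=0, col=1)
  U (up): blocked, stay at (row=0, col=1)
  L (left): (row=0, col=1) -> (row=0, col=0)
  U (up): blocked, stay at (row=0, col=0)
  U (up): blocked, stay at (row=0, col=0)
Final: (row=0, col=0)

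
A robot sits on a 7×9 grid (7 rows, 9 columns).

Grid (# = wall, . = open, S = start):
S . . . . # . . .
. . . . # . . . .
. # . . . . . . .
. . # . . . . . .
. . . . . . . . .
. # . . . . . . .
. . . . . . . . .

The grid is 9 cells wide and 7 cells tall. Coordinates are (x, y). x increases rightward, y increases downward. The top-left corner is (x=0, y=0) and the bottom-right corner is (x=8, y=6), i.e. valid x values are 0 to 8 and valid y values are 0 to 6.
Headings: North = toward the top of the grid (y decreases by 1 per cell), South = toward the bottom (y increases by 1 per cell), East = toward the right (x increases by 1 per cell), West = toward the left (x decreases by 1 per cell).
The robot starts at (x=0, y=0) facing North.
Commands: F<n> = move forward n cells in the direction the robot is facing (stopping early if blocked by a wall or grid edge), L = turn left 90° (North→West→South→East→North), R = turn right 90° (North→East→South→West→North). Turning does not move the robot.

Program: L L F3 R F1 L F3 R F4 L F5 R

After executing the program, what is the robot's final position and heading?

Answer: Final position: (x=0, y=6), facing West

Derivation:
Start: (x=0, y=0), facing North
  L: turn left, now facing West
  L: turn left, now facing South
  F3: move forward 3, now at (x=0, y=3)
  R: turn right, now facing West
  F1: move forward 0/1 (blocked), now at (x=0, y=3)
  L: turn left, now facing South
  F3: move forward 3, now at (x=0, y=6)
  R: turn right, now facing West
  F4: move forward 0/4 (blocked), now at (x=0, y=6)
  L: turn left, now facing South
  F5: move forward 0/5 (blocked), now at (x=0, y=6)
  R: turn right, now facing West
Final: (x=0, y=6), facing West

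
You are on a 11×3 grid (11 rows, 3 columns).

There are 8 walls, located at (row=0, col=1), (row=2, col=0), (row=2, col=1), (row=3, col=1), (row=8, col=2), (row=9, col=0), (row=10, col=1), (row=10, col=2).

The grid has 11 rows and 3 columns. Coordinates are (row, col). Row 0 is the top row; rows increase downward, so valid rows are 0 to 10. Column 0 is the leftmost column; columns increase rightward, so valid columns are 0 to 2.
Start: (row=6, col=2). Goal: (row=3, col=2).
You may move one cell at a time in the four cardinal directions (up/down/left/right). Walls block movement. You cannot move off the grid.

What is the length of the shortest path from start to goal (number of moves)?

Answer: Shortest path length: 3

Derivation:
BFS from (row=6, col=2) until reaching (row=3, col=2):
  Distance 0: (row=6, col=2)
  Distance 1: (row=5, col=2), (row=6, col=1), (row=7, col=2)
  Distance 2: (row=4, col=2), (row=5, col=1), (row=6, col=0), (row=7, col=1)
  Distance 3: (row=3, col=2), (row=4, col=1), (row=5, col=0), (row=7, col=0), (row=8, col=1)  <- goal reached here
One shortest path (3 moves): (row=6, col=2) -> (row=5, col=2) -> (row=4, col=2) -> (row=3, col=2)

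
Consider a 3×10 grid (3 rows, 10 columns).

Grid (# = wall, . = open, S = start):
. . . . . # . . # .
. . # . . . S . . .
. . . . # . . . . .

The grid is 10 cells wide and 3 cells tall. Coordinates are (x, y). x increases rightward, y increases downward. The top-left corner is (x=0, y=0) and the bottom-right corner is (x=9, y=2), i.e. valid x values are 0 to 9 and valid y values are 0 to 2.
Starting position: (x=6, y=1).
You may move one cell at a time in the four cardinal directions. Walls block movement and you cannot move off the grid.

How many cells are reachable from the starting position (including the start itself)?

BFS flood-fill from (x=6, y=1):
  Distance 0: (x=6, y=1)
  Distance 1: (x=6, y=0), (x=5, y=1), (x=7, y=1), (x=6, y=2)
  Distance 2: (x=7, y=0), (x=4, y=1), (x=8, y=1), (x=5, y=2), (x=7, y=2)
  Distance 3: (x=4, y=0), (x=3, y=1), (x=9, y=1), (x=8, y=2)
  Distance 4: (x=3, y=0), (x=9, y=0), (x=3, y=2), (x=9, y=2)
  Distance 5: (x=2, y=0), (x=2, y=2)
  Distance 6: (x=1, y=0), (x=1, y=2)
  Distance 7: (x=0, y=0), (x=1, y=1), (x=0, y=2)
  Distance 8: (x=0, y=1)
Total reachable: 26 (grid has 26 open cells total)

Answer: Reachable cells: 26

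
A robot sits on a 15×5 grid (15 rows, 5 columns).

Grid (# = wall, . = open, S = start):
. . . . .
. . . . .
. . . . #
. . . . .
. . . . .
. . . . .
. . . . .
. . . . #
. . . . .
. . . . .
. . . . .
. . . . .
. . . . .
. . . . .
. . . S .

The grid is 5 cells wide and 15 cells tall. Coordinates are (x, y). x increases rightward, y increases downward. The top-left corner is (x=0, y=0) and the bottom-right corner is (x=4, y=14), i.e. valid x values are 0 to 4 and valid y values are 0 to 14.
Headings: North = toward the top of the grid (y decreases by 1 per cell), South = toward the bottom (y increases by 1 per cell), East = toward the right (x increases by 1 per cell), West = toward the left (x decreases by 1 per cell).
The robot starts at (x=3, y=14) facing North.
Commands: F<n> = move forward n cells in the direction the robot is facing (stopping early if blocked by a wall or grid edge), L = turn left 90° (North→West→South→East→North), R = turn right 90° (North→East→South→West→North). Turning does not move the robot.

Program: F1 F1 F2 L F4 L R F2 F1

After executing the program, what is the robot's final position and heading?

Answer: Final position: (x=0, y=10), facing West

Derivation:
Start: (x=3, y=14), facing North
  F1: move forward 1, now at (x=3, y=13)
  F1: move forward 1, now at (x=3, y=12)
  F2: move forward 2, now at (x=3, y=10)
  L: turn left, now facing West
  F4: move forward 3/4 (blocked), now at (x=0, y=10)
  L: turn left, now facing South
  R: turn right, now facing West
  F2: move forward 0/2 (blocked), now at (x=0, y=10)
  F1: move forward 0/1 (blocked), now at (x=0, y=10)
Final: (x=0, y=10), facing West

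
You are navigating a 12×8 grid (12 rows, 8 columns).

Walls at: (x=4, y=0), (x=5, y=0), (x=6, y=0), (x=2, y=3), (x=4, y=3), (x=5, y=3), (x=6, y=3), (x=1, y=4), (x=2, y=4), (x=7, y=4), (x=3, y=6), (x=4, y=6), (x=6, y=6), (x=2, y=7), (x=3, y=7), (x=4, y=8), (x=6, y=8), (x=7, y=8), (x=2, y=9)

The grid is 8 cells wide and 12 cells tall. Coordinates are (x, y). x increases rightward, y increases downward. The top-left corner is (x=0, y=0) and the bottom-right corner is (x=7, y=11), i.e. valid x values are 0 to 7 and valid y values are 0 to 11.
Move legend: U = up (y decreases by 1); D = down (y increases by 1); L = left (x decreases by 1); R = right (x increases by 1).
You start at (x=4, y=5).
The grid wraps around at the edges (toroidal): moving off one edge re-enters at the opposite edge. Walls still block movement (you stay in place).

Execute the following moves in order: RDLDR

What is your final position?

Answer: Final position: (x=6, y=7)

Derivation:
Start: (x=4, y=5)
  R (right): (x=4, y=5) -> (x=5, y=5)
  D (down): (x=5, y=5) -> (x=5, y=6)
  L (left): blocked, stay at (x=5, y=6)
  D (down): (x=5, y=6) -> (x=5, y=7)
  R (right): (x=5, y=7) -> (x=6, y=7)
Final: (x=6, y=7)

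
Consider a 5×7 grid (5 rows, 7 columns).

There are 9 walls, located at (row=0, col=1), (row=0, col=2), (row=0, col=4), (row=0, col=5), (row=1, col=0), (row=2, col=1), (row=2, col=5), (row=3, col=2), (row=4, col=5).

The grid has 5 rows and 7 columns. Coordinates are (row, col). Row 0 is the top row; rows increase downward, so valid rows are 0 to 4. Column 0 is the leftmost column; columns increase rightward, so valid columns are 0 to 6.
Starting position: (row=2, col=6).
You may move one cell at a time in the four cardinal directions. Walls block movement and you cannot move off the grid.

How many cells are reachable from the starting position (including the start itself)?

Answer: Reachable cells: 25

Derivation:
BFS flood-fill from (row=2, col=6):
  Distance 0: (row=2, col=6)
  Distance 1: (row=1, col=6), (row=3, col=6)
  Distance 2: (row=0, col=6), (row=1, col=5), (row=3, col=5), (row=4, col=6)
  Distance 3: (row=1, col=4), (row=3, col=4)
  Distance 4: (row=1, col=3), (row=2, col=4), (row=3, col=3), (row=4, col=4)
  Distance 5: (row=0, col=3), (row=1, col=2), (row=2, col=3), (row=4, col=3)
  Distance 6: (row=1, col=1), (row=2, col=2), (row=4, col=2)
  Distance 7: (row=4, col=1)
  Distance 8: (row=3, col=1), (row=4, col=0)
  Distance 9: (row=3, col=0)
  Distance 10: (row=2, col=0)
Total reachable: 25 (grid has 26 open cells total)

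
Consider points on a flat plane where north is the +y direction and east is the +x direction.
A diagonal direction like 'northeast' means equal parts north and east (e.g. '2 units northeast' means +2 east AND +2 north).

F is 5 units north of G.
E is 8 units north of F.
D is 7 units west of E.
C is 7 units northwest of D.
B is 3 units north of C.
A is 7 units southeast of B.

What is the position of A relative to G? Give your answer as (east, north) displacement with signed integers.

Answer: A is at (east=-7, north=16) relative to G.

Derivation:
Place G at the origin (east=0, north=0).
  F is 5 units north of G: delta (east=+0, north=+5); F at (east=0, north=5).
  E is 8 units north of F: delta (east=+0, north=+8); E at (east=0, north=13).
  D is 7 units west of E: delta (east=-7, north=+0); D at (east=-7, north=13).
  C is 7 units northwest of D: delta (east=-7, north=+7); C at (east=-14, north=20).
  B is 3 units north of C: delta (east=+0, north=+3); B at (east=-14, north=23).
  A is 7 units southeast of B: delta (east=+7, north=-7); A at (east=-7, north=16).
Therefore A relative to G: (east=-7, north=16).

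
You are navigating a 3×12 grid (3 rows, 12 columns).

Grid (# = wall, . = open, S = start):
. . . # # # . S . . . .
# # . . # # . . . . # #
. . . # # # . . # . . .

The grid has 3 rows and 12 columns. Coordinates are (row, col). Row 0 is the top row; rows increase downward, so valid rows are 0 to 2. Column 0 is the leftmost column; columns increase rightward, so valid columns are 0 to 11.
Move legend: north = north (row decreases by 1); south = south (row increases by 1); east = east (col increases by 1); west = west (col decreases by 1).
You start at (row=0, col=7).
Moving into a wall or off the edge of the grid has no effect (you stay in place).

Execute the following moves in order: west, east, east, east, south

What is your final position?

Start: (row=0, col=7)
  west (west): (row=0, col=7) -> (row=0, col=6)
  east (east): (row=0, col=6) -> (row=0, col=7)
  east (east): (row=0, col=7) -> (row=0, col=8)
  east (east): (row=0, col=8) -> (row=0, col=9)
  south (south): (row=0, col=9) -> (row=1, col=9)
Final: (row=1, col=9)

Answer: Final position: (row=1, col=9)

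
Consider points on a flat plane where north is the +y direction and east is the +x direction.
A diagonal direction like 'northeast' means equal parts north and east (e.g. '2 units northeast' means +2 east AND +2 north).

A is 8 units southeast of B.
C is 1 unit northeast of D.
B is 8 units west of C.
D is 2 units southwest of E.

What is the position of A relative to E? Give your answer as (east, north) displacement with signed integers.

Place E at the origin (east=0, north=0).
  D is 2 units southwest of E: delta (east=-2, north=-2); D at (east=-2, north=-2).
  C is 1 unit northeast of D: delta (east=+1, north=+1); C at (east=-1, north=-1).
  B is 8 units west of C: delta (east=-8, north=+0); B at (east=-9, north=-1).
  A is 8 units southeast of B: delta (east=+8, north=-8); A at (east=-1, north=-9).
Therefore A relative to E: (east=-1, north=-9).

Answer: A is at (east=-1, north=-9) relative to E.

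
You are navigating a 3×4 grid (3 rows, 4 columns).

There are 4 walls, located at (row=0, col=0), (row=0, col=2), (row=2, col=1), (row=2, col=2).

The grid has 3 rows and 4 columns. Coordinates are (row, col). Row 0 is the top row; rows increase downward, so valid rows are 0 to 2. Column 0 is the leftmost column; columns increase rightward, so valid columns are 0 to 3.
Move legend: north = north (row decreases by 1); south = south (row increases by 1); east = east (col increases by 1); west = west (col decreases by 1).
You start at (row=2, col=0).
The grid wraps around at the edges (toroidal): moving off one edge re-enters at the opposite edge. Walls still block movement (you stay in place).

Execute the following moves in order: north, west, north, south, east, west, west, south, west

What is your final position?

Start: (row=2, col=0)
  north (north): (row=2, col=0) -> (row=1, col=0)
  west (west): (row=1, col=0) -> (row=1, col=3)
  north (north): (row=1, col=3) -> (row=0, col=3)
  south (south): (row=0, col=3) -> (row=1, col=3)
  east (east): (row=1, col=3) -> (row=1, col=0)
  west (west): (row=1, col=0) -> (row=1, col=3)
  west (west): (row=1, col=3) -> (row=1, col=2)
  south (south): blocked, stay at (row=1, col=2)
  west (west): (row=1, col=2) -> (row=1, col=1)
Final: (row=1, col=1)

Answer: Final position: (row=1, col=1)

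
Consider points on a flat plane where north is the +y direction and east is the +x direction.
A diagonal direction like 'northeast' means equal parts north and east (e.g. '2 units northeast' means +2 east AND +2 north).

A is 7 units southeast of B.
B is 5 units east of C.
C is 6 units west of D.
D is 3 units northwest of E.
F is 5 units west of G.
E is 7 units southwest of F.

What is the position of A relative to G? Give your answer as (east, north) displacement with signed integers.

Answer: A is at (east=-9, north=-11) relative to G.

Derivation:
Place G at the origin (east=0, north=0).
  F is 5 units west of G: delta (east=-5, north=+0); F at (east=-5, north=0).
  E is 7 units southwest of F: delta (east=-7, north=-7); E at (east=-12, north=-7).
  D is 3 units northwest of E: delta (east=-3, north=+3); D at (east=-15, north=-4).
  C is 6 units west of D: delta (east=-6, north=+0); C at (east=-21, north=-4).
  B is 5 units east of C: delta (east=+5, north=+0); B at (east=-16, north=-4).
  A is 7 units southeast of B: delta (east=+7, north=-7); A at (east=-9, north=-11).
Therefore A relative to G: (east=-9, north=-11).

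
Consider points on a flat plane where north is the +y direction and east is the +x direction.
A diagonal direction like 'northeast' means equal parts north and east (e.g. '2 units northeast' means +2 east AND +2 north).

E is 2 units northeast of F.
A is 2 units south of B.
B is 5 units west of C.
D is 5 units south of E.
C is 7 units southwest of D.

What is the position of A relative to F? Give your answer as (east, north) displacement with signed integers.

Answer: A is at (east=-10, north=-12) relative to F.

Derivation:
Place F at the origin (east=0, north=0).
  E is 2 units northeast of F: delta (east=+2, north=+2); E at (east=2, north=2).
  D is 5 units south of E: delta (east=+0, north=-5); D at (east=2, north=-3).
  C is 7 units southwest of D: delta (east=-7, north=-7); C at (east=-5, north=-10).
  B is 5 units west of C: delta (east=-5, north=+0); B at (east=-10, north=-10).
  A is 2 units south of B: delta (east=+0, north=-2); A at (east=-10, north=-12).
Therefore A relative to F: (east=-10, north=-12).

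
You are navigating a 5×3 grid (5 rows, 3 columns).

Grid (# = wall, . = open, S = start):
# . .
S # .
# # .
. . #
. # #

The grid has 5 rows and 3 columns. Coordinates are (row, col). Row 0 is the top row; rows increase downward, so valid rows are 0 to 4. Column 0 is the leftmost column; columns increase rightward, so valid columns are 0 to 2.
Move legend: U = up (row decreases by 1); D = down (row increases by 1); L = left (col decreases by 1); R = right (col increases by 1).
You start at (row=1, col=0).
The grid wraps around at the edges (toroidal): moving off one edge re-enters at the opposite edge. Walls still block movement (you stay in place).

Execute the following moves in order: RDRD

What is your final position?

Start: (row=1, col=0)
  R (right): blocked, stay at (row=1, col=0)
  D (down): blocked, stay at (row=1, col=0)
  R (right): blocked, stay at (row=1, col=0)
  D (down): blocked, stay at (row=1, col=0)
Final: (row=1, col=0)

Answer: Final position: (row=1, col=0)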